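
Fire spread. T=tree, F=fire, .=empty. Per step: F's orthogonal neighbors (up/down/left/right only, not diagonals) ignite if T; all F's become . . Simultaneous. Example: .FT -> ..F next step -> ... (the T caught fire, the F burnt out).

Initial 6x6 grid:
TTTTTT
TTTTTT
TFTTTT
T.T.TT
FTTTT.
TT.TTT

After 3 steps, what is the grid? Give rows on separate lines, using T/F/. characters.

Step 1: 6 trees catch fire, 2 burn out
  TTTTTT
  TFTTTT
  F.FTTT
  F.T.TT
  .FTTT.
  FT.TTT
Step 2: 7 trees catch fire, 6 burn out
  TFTTTT
  F.FTTT
  ...FTT
  ..F.TT
  ..FTT.
  .F.TTT
Step 3: 5 trees catch fire, 7 burn out
  F.FTTT
  ...FTT
  ....FT
  ....TT
  ...FT.
  ...TTT

F.FTTT
...FTT
....FT
....TT
...FT.
...TTT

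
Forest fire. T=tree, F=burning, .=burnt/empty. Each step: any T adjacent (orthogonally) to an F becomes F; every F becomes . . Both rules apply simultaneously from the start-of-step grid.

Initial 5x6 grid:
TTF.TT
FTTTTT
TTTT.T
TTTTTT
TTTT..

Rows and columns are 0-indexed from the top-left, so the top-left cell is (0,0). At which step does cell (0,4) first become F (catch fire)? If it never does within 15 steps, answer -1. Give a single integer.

Step 1: cell (0,4)='T' (+5 fires, +2 burnt)
Step 2: cell (0,4)='T' (+4 fires, +5 burnt)
Step 3: cell (0,4)='T' (+5 fires, +4 burnt)
Step 4: cell (0,4)='F' (+5 fires, +5 burnt)
  -> target ignites at step 4
Step 5: cell (0,4)='.' (+4 fires, +5 burnt)
Step 6: cell (0,4)='.' (+1 fires, +4 burnt)
Step 7: cell (0,4)='.' (+0 fires, +1 burnt)
  fire out at step 7

4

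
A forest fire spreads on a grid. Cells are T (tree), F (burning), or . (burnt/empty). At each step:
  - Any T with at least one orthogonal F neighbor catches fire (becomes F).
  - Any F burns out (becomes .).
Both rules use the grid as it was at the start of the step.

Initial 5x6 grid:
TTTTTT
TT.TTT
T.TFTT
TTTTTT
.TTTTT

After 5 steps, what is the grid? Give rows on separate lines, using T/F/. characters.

Step 1: 4 trees catch fire, 1 burn out
  TTTTTT
  TT.FTT
  T.F.FT
  TTTFTT
  .TTTTT
Step 2: 6 trees catch fire, 4 burn out
  TTTFTT
  TT..FT
  T....F
  TTF.FT
  .TTFTT
Step 3: 7 trees catch fire, 6 burn out
  TTF.FT
  TT...F
  T.....
  TF...F
  .TF.FT
Step 4: 5 trees catch fire, 7 burn out
  TF...F
  TT....
  T.....
  F.....
  .F...F
Step 5: 3 trees catch fire, 5 burn out
  F.....
  TF....
  F.....
  ......
  ......

F.....
TF....
F.....
......
......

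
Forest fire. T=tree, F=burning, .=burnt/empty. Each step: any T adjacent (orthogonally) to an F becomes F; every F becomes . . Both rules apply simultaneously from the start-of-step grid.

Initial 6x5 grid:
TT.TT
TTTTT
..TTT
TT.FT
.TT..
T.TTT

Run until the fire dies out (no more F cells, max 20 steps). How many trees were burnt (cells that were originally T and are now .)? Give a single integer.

Step 1: +2 fires, +1 burnt (F count now 2)
Step 2: +3 fires, +2 burnt (F count now 3)
Step 3: +3 fires, +3 burnt (F count now 3)
Step 4: +2 fires, +3 burnt (F count now 2)
Step 5: +2 fires, +2 burnt (F count now 2)
Step 6: +1 fires, +2 burnt (F count now 1)
Step 7: +0 fires, +1 burnt (F count now 0)
Fire out after step 7
Initially T: 21, now '.': 22
Total burnt (originally-T cells now '.'): 13

Answer: 13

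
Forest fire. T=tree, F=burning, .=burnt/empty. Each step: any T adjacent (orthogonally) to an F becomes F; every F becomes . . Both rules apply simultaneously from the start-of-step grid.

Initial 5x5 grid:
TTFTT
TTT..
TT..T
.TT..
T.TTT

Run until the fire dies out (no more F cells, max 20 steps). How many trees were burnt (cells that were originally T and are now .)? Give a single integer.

Answer: 14

Derivation:
Step 1: +3 fires, +1 burnt (F count now 3)
Step 2: +3 fires, +3 burnt (F count now 3)
Step 3: +2 fires, +3 burnt (F count now 2)
Step 4: +2 fires, +2 burnt (F count now 2)
Step 5: +1 fires, +2 burnt (F count now 1)
Step 6: +1 fires, +1 burnt (F count now 1)
Step 7: +1 fires, +1 burnt (F count now 1)
Step 8: +1 fires, +1 burnt (F count now 1)
Step 9: +0 fires, +1 burnt (F count now 0)
Fire out after step 9
Initially T: 16, now '.': 23
Total burnt (originally-T cells now '.'): 14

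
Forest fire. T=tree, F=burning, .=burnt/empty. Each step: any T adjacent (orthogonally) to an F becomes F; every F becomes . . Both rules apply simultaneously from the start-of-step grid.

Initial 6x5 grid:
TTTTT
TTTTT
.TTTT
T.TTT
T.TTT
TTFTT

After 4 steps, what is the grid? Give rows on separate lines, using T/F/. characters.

Step 1: 3 trees catch fire, 1 burn out
  TTTTT
  TTTTT
  .TTTT
  T.TTT
  T.FTT
  TF.FT
Step 2: 4 trees catch fire, 3 burn out
  TTTTT
  TTTTT
  .TTTT
  T.FTT
  T..FT
  F...F
Step 3: 4 trees catch fire, 4 burn out
  TTTTT
  TTTTT
  .TFTT
  T..FT
  F...F
  .....
Step 4: 5 trees catch fire, 4 burn out
  TTTTT
  TTFTT
  .F.FT
  F...F
  .....
  .....

TTTTT
TTFTT
.F.FT
F...F
.....
.....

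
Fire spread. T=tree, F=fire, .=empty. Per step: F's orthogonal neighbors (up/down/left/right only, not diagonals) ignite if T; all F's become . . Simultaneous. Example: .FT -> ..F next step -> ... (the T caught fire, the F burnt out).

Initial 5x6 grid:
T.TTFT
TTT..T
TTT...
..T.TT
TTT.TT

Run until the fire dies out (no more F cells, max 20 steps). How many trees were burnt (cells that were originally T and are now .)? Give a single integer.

Step 1: +2 fires, +1 burnt (F count now 2)
Step 2: +2 fires, +2 burnt (F count now 2)
Step 3: +1 fires, +2 burnt (F count now 1)
Step 4: +2 fires, +1 burnt (F count now 2)
Step 5: +3 fires, +2 burnt (F count now 3)
Step 6: +3 fires, +3 burnt (F count now 3)
Step 7: +1 fires, +3 burnt (F count now 1)
Step 8: +1 fires, +1 burnt (F count now 1)
Step 9: +0 fires, +1 burnt (F count now 0)
Fire out after step 9
Initially T: 19, now '.': 26
Total burnt (originally-T cells now '.'): 15

Answer: 15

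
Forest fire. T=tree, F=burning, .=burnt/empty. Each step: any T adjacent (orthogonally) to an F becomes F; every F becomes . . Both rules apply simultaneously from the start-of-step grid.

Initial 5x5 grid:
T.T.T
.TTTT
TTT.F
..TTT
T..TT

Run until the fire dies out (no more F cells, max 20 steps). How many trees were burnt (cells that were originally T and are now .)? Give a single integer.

Step 1: +2 fires, +1 burnt (F count now 2)
Step 2: +4 fires, +2 burnt (F count now 4)
Step 3: +3 fires, +4 burnt (F count now 3)
Step 4: +3 fires, +3 burnt (F count now 3)
Step 5: +1 fires, +3 burnt (F count now 1)
Step 6: +1 fires, +1 burnt (F count now 1)
Step 7: +0 fires, +1 burnt (F count now 0)
Fire out after step 7
Initially T: 16, now '.': 23
Total burnt (originally-T cells now '.'): 14

Answer: 14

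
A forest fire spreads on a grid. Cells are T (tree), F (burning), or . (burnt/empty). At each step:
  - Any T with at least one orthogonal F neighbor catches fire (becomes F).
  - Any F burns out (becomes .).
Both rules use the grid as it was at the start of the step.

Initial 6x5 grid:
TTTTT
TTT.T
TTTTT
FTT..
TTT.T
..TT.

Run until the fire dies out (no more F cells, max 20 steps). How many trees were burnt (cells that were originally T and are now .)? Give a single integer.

Step 1: +3 fires, +1 burnt (F count now 3)
Step 2: +4 fires, +3 burnt (F count now 4)
Step 3: +4 fires, +4 burnt (F count now 4)
Step 4: +4 fires, +4 burnt (F count now 4)
Step 5: +3 fires, +4 burnt (F count now 3)
Step 6: +2 fires, +3 burnt (F count now 2)
Step 7: +1 fires, +2 burnt (F count now 1)
Step 8: +0 fires, +1 burnt (F count now 0)
Fire out after step 8
Initially T: 22, now '.': 29
Total burnt (originally-T cells now '.'): 21

Answer: 21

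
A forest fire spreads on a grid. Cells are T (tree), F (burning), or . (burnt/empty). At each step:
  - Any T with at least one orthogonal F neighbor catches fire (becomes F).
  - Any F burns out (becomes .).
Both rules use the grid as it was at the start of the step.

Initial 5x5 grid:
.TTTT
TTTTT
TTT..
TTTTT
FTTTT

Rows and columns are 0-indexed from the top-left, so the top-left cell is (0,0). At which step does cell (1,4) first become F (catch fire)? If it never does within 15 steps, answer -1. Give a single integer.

Step 1: cell (1,4)='T' (+2 fires, +1 burnt)
Step 2: cell (1,4)='T' (+3 fires, +2 burnt)
Step 3: cell (1,4)='T' (+4 fires, +3 burnt)
Step 4: cell (1,4)='T' (+4 fires, +4 burnt)
Step 5: cell (1,4)='T' (+3 fires, +4 burnt)
Step 6: cell (1,4)='T' (+2 fires, +3 burnt)
Step 7: cell (1,4)='F' (+2 fires, +2 burnt)
  -> target ignites at step 7
Step 8: cell (1,4)='.' (+1 fires, +2 burnt)
Step 9: cell (1,4)='.' (+0 fires, +1 burnt)
  fire out at step 9

7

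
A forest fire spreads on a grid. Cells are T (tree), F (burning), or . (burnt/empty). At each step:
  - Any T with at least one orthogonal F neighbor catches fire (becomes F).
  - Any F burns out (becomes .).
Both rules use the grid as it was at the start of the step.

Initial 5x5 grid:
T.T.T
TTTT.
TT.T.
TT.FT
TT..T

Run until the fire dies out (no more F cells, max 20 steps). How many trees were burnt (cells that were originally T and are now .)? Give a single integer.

Answer: 15

Derivation:
Step 1: +2 fires, +1 burnt (F count now 2)
Step 2: +2 fires, +2 burnt (F count now 2)
Step 3: +1 fires, +2 burnt (F count now 1)
Step 4: +2 fires, +1 burnt (F count now 2)
Step 5: +2 fires, +2 burnt (F count now 2)
Step 6: +3 fires, +2 burnt (F count now 3)
Step 7: +2 fires, +3 burnt (F count now 2)
Step 8: +1 fires, +2 burnt (F count now 1)
Step 9: +0 fires, +1 burnt (F count now 0)
Fire out after step 9
Initially T: 16, now '.': 24
Total burnt (originally-T cells now '.'): 15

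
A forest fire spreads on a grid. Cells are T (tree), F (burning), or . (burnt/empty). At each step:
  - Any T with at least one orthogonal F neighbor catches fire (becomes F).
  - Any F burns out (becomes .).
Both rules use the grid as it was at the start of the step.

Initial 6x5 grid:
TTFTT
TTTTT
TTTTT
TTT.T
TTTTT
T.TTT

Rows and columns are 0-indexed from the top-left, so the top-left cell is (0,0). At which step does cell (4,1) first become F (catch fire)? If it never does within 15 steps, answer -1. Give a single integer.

Step 1: cell (4,1)='T' (+3 fires, +1 burnt)
Step 2: cell (4,1)='T' (+5 fires, +3 burnt)
Step 3: cell (4,1)='T' (+5 fires, +5 burnt)
Step 4: cell (4,1)='T' (+4 fires, +5 burnt)
Step 5: cell (4,1)='F' (+5 fires, +4 burnt)
  -> target ignites at step 5
Step 6: cell (4,1)='.' (+3 fires, +5 burnt)
Step 7: cell (4,1)='.' (+2 fires, +3 burnt)
Step 8: cell (4,1)='.' (+0 fires, +2 burnt)
  fire out at step 8

5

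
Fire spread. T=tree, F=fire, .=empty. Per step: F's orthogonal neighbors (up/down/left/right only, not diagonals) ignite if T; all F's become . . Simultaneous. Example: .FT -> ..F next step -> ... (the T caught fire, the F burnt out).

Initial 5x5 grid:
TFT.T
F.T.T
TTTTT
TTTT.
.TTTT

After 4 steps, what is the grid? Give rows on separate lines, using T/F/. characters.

Step 1: 3 trees catch fire, 2 burn out
  F.F.T
  ..T.T
  FTTTT
  TTTT.
  .TTTT
Step 2: 3 trees catch fire, 3 burn out
  ....T
  ..F.T
  .FTTT
  FTTT.
  .TTTT
Step 3: 2 trees catch fire, 3 burn out
  ....T
  ....T
  ..FTT
  .FTT.
  .TTTT
Step 4: 3 trees catch fire, 2 burn out
  ....T
  ....T
  ...FT
  ..FT.
  .FTTT

....T
....T
...FT
..FT.
.FTTT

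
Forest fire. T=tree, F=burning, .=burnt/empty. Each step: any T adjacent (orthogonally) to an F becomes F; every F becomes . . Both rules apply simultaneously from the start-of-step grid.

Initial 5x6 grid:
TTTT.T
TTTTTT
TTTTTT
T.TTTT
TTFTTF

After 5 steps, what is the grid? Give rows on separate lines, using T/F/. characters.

Step 1: 5 trees catch fire, 2 burn out
  TTTT.T
  TTTTTT
  TTTTTT
  T.FTTF
  TF.FF.
Step 2: 5 trees catch fire, 5 burn out
  TTTT.T
  TTTTTT
  TTFTTF
  T..FF.
  F.....
Step 3: 6 trees catch fire, 5 burn out
  TTTT.T
  TTFTTF
  TF.FF.
  F.....
  ......
Step 4: 6 trees catch fire, 6 burn out
  TTFT.F
  TF.FF.
  F.....
  ......
  ......
Step 5: 3 trees catch fire, 6 burn out
  TF.F..
  F.....
  ......
  ......
  ......

TF.F..
F.....
......
......
......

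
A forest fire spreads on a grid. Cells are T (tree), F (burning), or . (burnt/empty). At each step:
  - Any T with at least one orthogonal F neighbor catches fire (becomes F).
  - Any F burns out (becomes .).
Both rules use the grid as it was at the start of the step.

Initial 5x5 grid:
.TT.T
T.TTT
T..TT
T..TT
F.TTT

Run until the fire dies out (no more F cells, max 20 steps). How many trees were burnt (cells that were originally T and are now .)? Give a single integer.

Step 1: +1 fires, +1 burnt (F count now 1)
Step 2: +1 fires, +1 burnt (F count now 1)
Step 3: +1 fires, +1 burnt (F count now 1)
Step 4: +0 fires, +1 burnt (F count now 0)
Fire out after step 4
Initially T: 16, now '.': 12
Total burnt (originally-T cells now '.'): 3

Answer: 3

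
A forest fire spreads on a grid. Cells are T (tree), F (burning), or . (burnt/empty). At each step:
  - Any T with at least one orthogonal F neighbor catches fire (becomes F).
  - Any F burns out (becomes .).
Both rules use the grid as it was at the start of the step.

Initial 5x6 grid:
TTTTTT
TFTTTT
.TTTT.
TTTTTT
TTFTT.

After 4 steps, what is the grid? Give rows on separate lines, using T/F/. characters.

Step 1: 7 trees catch fire, 2 burn out
  TFTTTT
  F.FTTT
  .FTTT.
  TTFTTT
  TF.FT.
Step 2: 8 trees catch fire, 7 burn out
  F.FTTT
  ...FTT
  ..FTT.
  TF.FTT
  F...F.
Step 3: 5 trees catch fire, 8 burn out
  ...FTT
  ....FT
  ...FT.
  F...FT
  ......
Step 4: 4 trees catch fire, 5 burn out
  ....FT
  .....F
  ....F.
  .....F
  ......

....FT
.....F
....F.
.....F
......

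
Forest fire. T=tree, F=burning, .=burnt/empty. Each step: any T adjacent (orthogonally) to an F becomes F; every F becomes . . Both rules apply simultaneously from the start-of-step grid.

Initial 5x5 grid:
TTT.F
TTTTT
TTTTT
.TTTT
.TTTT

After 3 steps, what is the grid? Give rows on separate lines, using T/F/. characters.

Step 1: 1 trees catch fire, 1 burn out
  TTT..
  TTTTF
  TTTTT
  .TTTT
  .TTTT
Step 2: 2 trees catch fire, 1 burn out
  TTT..
  TTTF.
  TTTTF
  .TTTT
  .TTTT
Step 3: 3 trees catch fire, 2 burn out
  TTT..
  TTF..
  TTTF.
  .TTTF
  .TTTT

TTT..
TTF..
TTTF.
.TTTF
.TTTT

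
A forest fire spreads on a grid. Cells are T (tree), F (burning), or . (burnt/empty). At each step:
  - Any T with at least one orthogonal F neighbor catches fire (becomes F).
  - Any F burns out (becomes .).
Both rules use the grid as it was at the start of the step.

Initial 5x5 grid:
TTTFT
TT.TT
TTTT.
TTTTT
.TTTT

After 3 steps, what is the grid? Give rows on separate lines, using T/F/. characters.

Step 1: 3 trees catch fire, 1 burn out
  TTF.F
  TT.FT
  TTTT.
  TTTTT
  .TTTT
Step 2: 3 trees catch fire, 3 burn out
  TF...
  TT..F
  TTTF.
  TTTTT
  .TTTT
Step 3: 4 trees catch fire, 3 burn out
  F....
  TF...
  TTF..
  TTTFT
  .TTTT

F....
TF...
TTF..
TTTFT
.TTTT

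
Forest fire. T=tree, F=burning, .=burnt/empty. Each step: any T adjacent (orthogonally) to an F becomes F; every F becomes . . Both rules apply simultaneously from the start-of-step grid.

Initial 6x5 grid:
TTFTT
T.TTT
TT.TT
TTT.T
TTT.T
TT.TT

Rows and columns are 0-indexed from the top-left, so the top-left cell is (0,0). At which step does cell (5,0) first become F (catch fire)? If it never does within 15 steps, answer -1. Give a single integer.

Step 1: cell (5,0)='T' (+3 fires, +1 burnt)
Step 2: cell (5,0)='T' (+3 fires, +3 burnt)
Step 3: cell (5,0)='T' (+3 fires, +3 burnt)
Step 4: cell (5,0)='T' (+2 fires, +3 burnt)
Step 5: cell (5,0)='T' (+3 fires, +2 burnt)
Step 6: cell (5,0)='T' (+3 fires, +3 burnt)
Step 7: cell (5,0)='F' (+4 fires, +3 burnt)
  -> target ignites at step 7
Step 8: cell (5,0)='.' (+3 fires, +4 burnt)
Step 9: cell (5,0)='.' (+0 fires, +3 burnt)
  fire out at step 9

7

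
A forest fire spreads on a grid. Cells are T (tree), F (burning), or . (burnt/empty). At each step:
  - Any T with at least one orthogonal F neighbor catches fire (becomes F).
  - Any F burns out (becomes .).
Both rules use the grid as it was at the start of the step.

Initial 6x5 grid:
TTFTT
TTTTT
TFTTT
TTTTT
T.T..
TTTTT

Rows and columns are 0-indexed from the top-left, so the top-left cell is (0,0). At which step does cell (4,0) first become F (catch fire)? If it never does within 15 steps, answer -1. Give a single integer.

Step 1: cell (4,0)='T' (+7 fires, +2 burnt)
Step 2: cell (4,0)='T' (+7 fires, +7 burnt)
Step 3: cell (4,0)='F' (+5 fires, +7 burnt)
  -> target ignites at step 3
Step 4: cell (4,0)='.' (+3 fires, +5 burnt)
Step 5: cell (4,0)='.' (+2 fires, +3 burnt)
Step 6: cell (4,0)='.' (+1 fires, +2 burnt)
Step 7: cell (4,0)='.' (+0 fires, +1 burnt)
  fire out at step 7

3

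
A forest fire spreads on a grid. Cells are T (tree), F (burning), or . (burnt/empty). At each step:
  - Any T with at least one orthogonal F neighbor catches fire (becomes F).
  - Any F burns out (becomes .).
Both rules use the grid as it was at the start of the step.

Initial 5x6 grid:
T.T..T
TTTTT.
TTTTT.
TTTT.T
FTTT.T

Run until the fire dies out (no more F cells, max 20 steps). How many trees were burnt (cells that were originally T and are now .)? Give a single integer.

Answer: 19

Derivation:
Step 1: +2 fires, +1 burnt (F count now 2)
Step 2: +3 fires, +2 burnt (F count now 3)
Step 3: +4 fires, +3 burnt (F count now 4)
Step 4: +4 fires, +4 burnt (F count now 4)
Step 5: +2 fires, +4 burnt (F count now 2)
Step 6: +3 fires, +2 burnt (F count now 3)
Step 7: +1 fires, +3 burnt (F count now 1)
Step 8: +0 fires, +1 burnt (F count now 0)
Fire out after step 8
Initially T: 22, now '.': 27
Total burnt (originally-T cells now '.'): 19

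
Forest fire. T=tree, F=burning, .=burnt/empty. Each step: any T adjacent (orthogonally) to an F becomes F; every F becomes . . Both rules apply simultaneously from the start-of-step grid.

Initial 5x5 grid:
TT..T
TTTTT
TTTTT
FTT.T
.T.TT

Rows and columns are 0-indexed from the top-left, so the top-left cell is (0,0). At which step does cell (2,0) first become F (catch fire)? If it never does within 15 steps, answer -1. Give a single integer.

Step 1: cell (2,0)='F' (+2 fires, +1 burnt)
  -> target ignites at step 1
Step 2: cell (2,0)='.' (+4 fires, +2 burnt)
Step 3: cell (2,0)='.' (+3 fires, +4 burnt)
Step 4: cell (2,0)='.' (+3 fires, +3 burnt)
Step 5: cell (2,0)='.' (+2 fires, +3 burnt)
Step 6: cell (2,0)='.' (+2 fires, +2 burnt)
Step 7: cell (2,0)='.' (+2 fires, +2 burnt)
Step 8: cell (2,0)='.' (+1 fires, +2 burnt)
Step 9: cell (2,0)='.' (+0 fires, +1 burnt)
  fire out at step 9

1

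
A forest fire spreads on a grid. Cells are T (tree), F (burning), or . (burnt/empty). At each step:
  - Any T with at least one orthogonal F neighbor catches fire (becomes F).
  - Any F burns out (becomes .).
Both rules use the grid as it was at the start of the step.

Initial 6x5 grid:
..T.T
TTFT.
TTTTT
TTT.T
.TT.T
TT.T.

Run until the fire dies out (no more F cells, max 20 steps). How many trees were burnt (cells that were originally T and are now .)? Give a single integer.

Answer: 18

Derivation:
Step 1: +4 fires, +1 burnt (F count now 4)
Step 2: +4 fires, +4 burnt (F count now 4)
Step 3: +4 fires, +4 burnt (F count now 4)
Step 4: +3 fires, +4 burnt (F count now 3)
Step 5: +2 fires, +3 burnt (F count now 2)
Step 6: +1 fires, +2 burnt (F count now 1)
Step 7: +0 fires, +1 burnt (F count now 0)
Fire out after step 7
Initially T: 20, now '.': 28
Total burnt (originally-T cells now '.'): 18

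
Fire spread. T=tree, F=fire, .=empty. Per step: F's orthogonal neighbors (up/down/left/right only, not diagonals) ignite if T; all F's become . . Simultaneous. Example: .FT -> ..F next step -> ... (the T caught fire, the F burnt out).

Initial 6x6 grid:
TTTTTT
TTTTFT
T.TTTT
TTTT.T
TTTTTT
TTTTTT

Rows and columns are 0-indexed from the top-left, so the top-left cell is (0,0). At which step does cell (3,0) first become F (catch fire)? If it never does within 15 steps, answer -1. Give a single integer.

Step 1: cell (3,0)='T' (+4 fires, +1 burnt)
Step 2: cell (3,0)='T' (+5 fires, +4 burnt)
Step 3: cell (3,0)='T' (+5 fires, +5 burnt)
Step 4: cell (3,0)='T' (+5 fires, +5 burnt)
Step 5: cell (3,0)='T' (+7 fires, +5 burnt)
Step 6: cell (3,0)='F' (+4 fires, +7 burnt)
  -> target ignites at step 6
Step 7: cell (3,0)='.' (+2 fires, +4 burnt)
Step 8: cell (3,0)='.' (+1 fires, +2 burnt)
Step 9: cell (3,0)='.' (+0 fires, +1 burnt)
  fire out at step 9

6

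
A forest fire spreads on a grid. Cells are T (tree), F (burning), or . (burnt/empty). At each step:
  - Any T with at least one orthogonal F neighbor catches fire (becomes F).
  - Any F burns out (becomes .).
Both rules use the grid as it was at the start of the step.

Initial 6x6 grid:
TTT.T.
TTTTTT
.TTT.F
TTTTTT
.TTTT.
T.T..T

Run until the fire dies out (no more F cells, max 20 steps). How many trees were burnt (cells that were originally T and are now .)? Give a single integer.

Step 1: +2 fires, +1 burnt (F count now 2)
Step 2: +2 fires, +2 burnt (F count now 2)
Step 3: +4 fires, +2 burnt (F count now 4)
Step 4: +4 fires, +4 burnt (F count now 4)
Step 5: +5 fires, +4 burnt (F count now 5)
Step 6: +6 fires, +5 burnt (F count now 6)
Step 7: +1 fires, +6 burnt (F count now 1)
Step 8: +0 fires, +1 burnt (F count now 0)
Fire out after step 8
Initially T: 26, now '.': 34
Total burnt (originally-T cells now '.'): 24

Answer: 24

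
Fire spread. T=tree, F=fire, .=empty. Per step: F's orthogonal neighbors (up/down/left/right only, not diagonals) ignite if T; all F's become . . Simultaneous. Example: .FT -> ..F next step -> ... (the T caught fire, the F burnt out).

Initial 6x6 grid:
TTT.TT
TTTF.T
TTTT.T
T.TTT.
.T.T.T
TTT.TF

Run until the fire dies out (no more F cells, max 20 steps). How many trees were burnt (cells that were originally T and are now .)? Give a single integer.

Step 1: +4 fires, +2 burnt (F count now 4)
Step 2: +4 fires, +4 burnt (F count now 4)
Step 3: +6 fires, +4 burnt (F count now 6)
Step 4: +2 fires, +6 burnt (F count now 2)
Step 5: +1 fires, +2 burnt (F count now 1)
Step 6: +0 fires, +1 burnt (F count now 0)
Fire out after step 6
Initially T: 25, now '.': 28
Total burnt (originally-T cells now '.'): 17

Answer: 17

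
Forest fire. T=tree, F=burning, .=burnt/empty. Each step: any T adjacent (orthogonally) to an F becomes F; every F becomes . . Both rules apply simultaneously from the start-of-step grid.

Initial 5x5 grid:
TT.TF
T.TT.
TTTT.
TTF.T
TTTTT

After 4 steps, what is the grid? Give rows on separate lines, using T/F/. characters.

Step 1: 4 trees catch fire, 2 burn out
  TT.F.
  T.TT.
  TTFT.
  TF..T
  TTFTT
Step 2: 7 trees catch fire, 4 burn out
  TT...
  T.FF.
  TF.F.
  F...T
  TF.FT
Step 3: 3 trees catch fire, 7 burn out
  TT...
  T....
  F....
  ....T
  F...F
Step 4: 2 trees catch fire, 3 burn out
  TT...
  F....
  .....
  ....F
  .....

TT...
F....
.....
....F
.....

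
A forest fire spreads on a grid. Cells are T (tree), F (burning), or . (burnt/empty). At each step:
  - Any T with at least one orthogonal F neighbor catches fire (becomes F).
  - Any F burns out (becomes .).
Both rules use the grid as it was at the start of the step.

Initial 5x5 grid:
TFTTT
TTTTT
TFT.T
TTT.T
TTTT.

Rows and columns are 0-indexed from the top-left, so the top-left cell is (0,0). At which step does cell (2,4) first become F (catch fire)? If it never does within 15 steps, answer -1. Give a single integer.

Step 1: cell (2,4)='T' (+6 fires, +2 burnt)
Step 2: cell (2,4)='T' (+6 fires, +6 burnt)
Step 3: cell (2,4)='T' (+4 fires, +6 burnt)
Step 4: cell (2,4)='T' (+2 fires, +4 burnt)
Step 5: cell (2,4)='F' (+1 fires, +2 burnt)
  -> target ignites at step 5
Step 6: cell (2,4)='.' (+1 fires, +1 burnt)
Step 7: cell (2,4)='.' (+0 fires, +1 burnt)
  fire out at step 7

5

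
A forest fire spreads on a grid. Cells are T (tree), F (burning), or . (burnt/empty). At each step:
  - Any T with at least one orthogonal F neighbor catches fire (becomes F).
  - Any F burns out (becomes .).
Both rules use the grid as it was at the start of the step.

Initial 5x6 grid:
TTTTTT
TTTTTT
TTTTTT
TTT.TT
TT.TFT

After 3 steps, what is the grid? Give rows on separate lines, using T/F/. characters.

Step 1: 3 trees catch fire, 1 burn out
  TTTTTT
  TTTTTT
  TTTTTT
  TTT.FT
  TT.F.F
Step 2: 2 trees catch fire, 3 burn out
  TTTTTT
  TTTTTT
  TTTTFT
  TTT..F
  TT....
Step 3: 3 trees catch fire, 2 burn out
  TTTTTT
  TTTTFT
  TTTF.F
  TTT...
  TT....

TTTTTT
TTTTFT
TTTF.F
TTT...
TT....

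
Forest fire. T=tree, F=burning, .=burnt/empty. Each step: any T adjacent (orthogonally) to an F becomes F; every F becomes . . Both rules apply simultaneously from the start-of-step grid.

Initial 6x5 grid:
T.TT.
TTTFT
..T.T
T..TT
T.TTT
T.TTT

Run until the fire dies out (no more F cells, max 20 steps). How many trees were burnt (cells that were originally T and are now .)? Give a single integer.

Answer: 17

Derivation:
Step 1: +3 fires, +1 burnt (F count now 3)
Step 2: +4 fires, +3 burnt (F count now 4)
Step 3: +2 fires, +4 burnt (F count now 2)
Step 4: +3 fires, +2 burnt (F count now 3)
Step 5: +2 fires, +3 burnt (F count now 2)
Step 6: +2 fires, +2 burnt (F count now 2)
Step 7: +1 fires, +2 burnt (F count now 1)
Step 8: +0 fires, +1 burnt (F count now 0)
Fire out after step 8
Initially T: 20, now '.': 27
Total burnt (originally-T cells now '.'): 17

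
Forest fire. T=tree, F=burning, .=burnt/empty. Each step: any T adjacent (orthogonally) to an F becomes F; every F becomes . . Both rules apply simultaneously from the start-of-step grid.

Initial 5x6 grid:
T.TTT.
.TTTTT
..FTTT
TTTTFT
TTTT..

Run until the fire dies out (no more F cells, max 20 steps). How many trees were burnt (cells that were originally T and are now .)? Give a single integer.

Answer: 20

Derivation:
Step 1: +6 fires, +2 burnt (F count now 6)
Step 2: +8 fires, +6 burnt (F count now 8)
Step 3: +5 fires, +8 burnt (F count now 5)
Step 4: +1 fires, +5 burnt (F count now 1)
Step 5: +0 fires, +1 burnt (F count now 0)
Fire out after step 5
Initially T: 21, now '.': 29
Total burnt (originally-T cells now '.'): 20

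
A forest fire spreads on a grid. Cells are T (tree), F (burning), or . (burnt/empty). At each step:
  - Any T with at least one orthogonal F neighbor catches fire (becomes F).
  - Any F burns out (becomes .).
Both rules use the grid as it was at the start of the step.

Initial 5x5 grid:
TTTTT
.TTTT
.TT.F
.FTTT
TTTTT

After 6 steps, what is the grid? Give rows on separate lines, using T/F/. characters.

Step 1: 5 trees catch fire, 2 burn out
  TTTTT
  .TTTF
  .FT..
  ..FTF
  TFTTT
Step 2: 8 trees catch fire, 5 burn out
  TTTTF
  .FTF.
  ..F..
  ...F.
  F.FTF
Step 3: 4 trees catch fire, 8 burn out
  TFTF.
  ..F..
  .....
  .....
  ...F.
Step 4: 2 trees catch fire, 4 burn out
  F.F..
  .....
  .....
  .....
  .....
Step 5: 0 trees catch fire, 2 burn out
  .....
  .....
  .....
  .....
  .....
Step 6: 0 trees catch fire, 0 burn out
  .....
  .....
  .....
  .....
  .....

.....
.....
.....
.....
.....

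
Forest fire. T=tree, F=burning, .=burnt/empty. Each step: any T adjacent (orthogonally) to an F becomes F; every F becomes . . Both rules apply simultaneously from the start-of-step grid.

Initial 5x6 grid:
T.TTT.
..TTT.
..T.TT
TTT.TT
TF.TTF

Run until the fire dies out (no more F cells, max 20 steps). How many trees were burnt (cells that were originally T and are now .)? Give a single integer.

Step 1: +4 fires, +2 burnt (F count now 4)
Step 2: +5 fires, +4 burnt (F count now 5)
Step 3: +2 fires, +5 burnt (F count now 2)
Step 4: +2 fires, +2 burnt (F count now 2)
Step 5: +3 fires, +2 burnt (F count now 3)
Step 6: +1 fires, +3 burnt (F count now 1)
Step 7: +0 fires, +1 burnt (F count now 0)
Fire out after step 7
Initially T: 18, now '.': 29
Total burnt (originally-T cells now '.'): 17

Answer: 17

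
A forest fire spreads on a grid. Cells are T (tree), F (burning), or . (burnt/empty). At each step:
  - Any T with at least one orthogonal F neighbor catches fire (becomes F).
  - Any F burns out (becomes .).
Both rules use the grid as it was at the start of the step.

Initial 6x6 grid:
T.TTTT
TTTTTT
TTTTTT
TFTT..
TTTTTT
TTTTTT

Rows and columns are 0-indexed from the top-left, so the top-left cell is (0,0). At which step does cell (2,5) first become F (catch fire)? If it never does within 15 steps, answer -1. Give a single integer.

Step 1: cell (2,5)='T' (+4 fires, +1 burnt)
Step 2: cell (2,5)='T' (+7 fires, +4 burnt)
Step 3: cell (2,5)='T' (+6 fires, +7 burnt)
Step 4: cell (2,5)='T' (+6 fires, +6 burnt)
Step 5: cell (2,5)='F' (+5 fires, +6 burnt)
  -> target ignites at step 5
Step 6: cell (2,5)='.' (+3 fires, +5 burnt)
Step 7: cell (2,5)='.' (+1 fires, +3 burnt)
Step 8: cell (2,5)='.' (+0 fires, +1 burnt)
  fire out at step 8

5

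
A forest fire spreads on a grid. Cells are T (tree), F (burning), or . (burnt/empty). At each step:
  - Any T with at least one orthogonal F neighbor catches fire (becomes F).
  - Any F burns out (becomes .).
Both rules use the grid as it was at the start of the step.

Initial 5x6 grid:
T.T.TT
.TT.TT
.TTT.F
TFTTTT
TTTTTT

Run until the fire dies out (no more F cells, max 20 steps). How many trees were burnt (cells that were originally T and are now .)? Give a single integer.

Step 1: +6 fires, +2 burnt (F count now 6)
Step 2: +9 fires, +6 burnt (F count now 9)
Step 3: +5 fires, +9 burnt (F count now 5)
Step 4: +1 fires, +5 burnt (F count now 1)
Step 5: +0 fires, +1 burnt (F count now 0)
Fire out after step 5
Initially T: 22, now '.': 29
Total burnt (originally-T cells now '.'): 21

Answer: 21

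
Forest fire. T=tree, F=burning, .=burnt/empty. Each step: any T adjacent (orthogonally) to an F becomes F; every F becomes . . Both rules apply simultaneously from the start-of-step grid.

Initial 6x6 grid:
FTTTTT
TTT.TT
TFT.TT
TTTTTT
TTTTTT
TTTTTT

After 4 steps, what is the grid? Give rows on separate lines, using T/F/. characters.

Step 1: 6 trees catch fire, 2 burn out
  .FTTTT
  FFT.TT
  F.F.TT
  TFTTTT
  TTTTTT
  TTTTTT
Step 2: 5 trees catch fire, 6 burn out
  ..FTTT
  ..F.TT
  ....TT
  F.FTTT
  TFTTTT
  TTTTTT
Step 3: 5 trees catch fire, 5 burn out
  ...FTT
  ....TT
  ....TT
  ...FTT
  F.FTTT
  TFTTTT
Step 4: 5 trees catch fire, 5 burn out
  ....FT
  ....TT
  ....TT
  ....FT
  ...FTT
  F.FTTT

....FT
....TT
....TT
....FT
...FTT
F.FTTT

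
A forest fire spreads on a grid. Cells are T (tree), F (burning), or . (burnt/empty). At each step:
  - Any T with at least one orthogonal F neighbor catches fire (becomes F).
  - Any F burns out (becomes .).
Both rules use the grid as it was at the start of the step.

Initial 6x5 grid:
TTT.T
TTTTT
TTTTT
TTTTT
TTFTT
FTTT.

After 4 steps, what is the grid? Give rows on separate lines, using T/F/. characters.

Step 1: 6 trees catch fire, 2 burn out
  TTT.T
  TTTTT
  TTTTT
  TTFTT
  FF.FT
  .FFT.
Step 2: 6 trees catch fire, 6 burn out
  TTT.T
  TTTTT
  TTFTT
  FF.FT
  ....F
  ...F.
Step 3: 5 trees catch fire, 6 burn out
  TTT.T
  TTFTT
  FF.FT
  ....F
  .....
  .....
Step 4: 5 trees catch fire, 5 burn out
  TTF.T
  FF.FT
  ....F
  .....
  .....
  .....

TTF.T
FF.FT
....F
.....
.....
.....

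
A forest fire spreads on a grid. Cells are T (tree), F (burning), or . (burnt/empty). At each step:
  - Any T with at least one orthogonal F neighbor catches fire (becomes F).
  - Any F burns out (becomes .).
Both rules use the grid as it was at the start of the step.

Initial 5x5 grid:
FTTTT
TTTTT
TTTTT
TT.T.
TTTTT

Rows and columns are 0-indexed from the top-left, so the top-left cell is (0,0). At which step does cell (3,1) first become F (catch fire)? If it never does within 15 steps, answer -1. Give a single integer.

Step 1: cell (3,1)='T' (+2 fires, +1 burnt)
Step 2: cell (3,1)='T' (+3 fires, +2 burnt)
Step 3: cell (3,1)='T' (+4 fires, +3 burnt)
Step 4: cell (3,1)='F' (+5 fires, +4 burnt)
  -> target ignites at step 4
Step 5: cell (3,1)='.' (+3 fires, +5 burnt)
Step 6: cell (3,1)='.' (+3 fires, +3 burnt)
Step 7: cell (3,1)='.' (+1 fires, +3 burnt)
Step 8: cell (3,1)='.' (+1 fires, +1 burnt)
Step 9: cell (3,1)='.' (+0 fires, +1 burnt)
  fire out at step 9

4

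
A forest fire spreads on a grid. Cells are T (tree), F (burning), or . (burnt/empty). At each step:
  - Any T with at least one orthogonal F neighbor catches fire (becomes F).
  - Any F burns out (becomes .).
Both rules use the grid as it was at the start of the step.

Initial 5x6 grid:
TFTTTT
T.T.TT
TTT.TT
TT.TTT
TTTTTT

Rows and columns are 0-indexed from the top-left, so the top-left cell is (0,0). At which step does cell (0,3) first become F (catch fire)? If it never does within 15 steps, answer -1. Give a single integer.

Step 1: cell (0,3)='T' (+2 fires, +1 burnt)
Step 2: cell (0,3)='F' (+3 fires, +2 burnt)
  -> target ignites at step 2
Step 3: cell (0,3)='.' (+3 fires, +3 burnt)
Step 4: cell (0,3)='.' (+4 fires, +3 burnt)
Step 5: cell (0,3)='.' (+4 fires, +4 burnt)
Step 6: cell (0,3)='.' (+3 fires, +4 burnt)
Step 7: cell (0,3)='.' (+4 fires, +3 burnt)
Step 8: cell (0,3)='.' (+2 fires, +4 burnt)
Step 9: cell (0,3)='.' (+0 fires, +2 burnt)
  fire out at step 9

2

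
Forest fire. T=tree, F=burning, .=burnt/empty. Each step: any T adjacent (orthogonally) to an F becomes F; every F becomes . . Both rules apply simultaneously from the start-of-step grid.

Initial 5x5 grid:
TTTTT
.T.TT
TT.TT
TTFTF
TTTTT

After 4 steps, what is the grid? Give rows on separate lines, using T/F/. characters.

Step 1: 5 trees catch fire, 2 burn out
  TTTTT
  .T.TT
  TT.TF
  TF.F.
  TTFTF
Step 2: 6 trees catch fire, 5 burn out
  TTTTT
  .T.TF
  TF.F.
  F....
  TF.F.
Step 3: 5 trees catch fire, 6 burn out
  TTTTF
  .F.F.
  F....
  .....
  F....
Step 4: 2 trees catch fire, 5 burn out
  TFTF.
  .....
  .....
  .....
  .....

TFTF.
.....
.....
.....
.....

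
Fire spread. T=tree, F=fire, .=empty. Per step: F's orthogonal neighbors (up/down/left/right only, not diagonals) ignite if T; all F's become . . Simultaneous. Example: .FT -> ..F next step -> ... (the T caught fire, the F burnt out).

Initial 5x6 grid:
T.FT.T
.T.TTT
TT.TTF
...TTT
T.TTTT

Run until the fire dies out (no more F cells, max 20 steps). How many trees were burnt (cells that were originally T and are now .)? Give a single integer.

Step 1: +4 fires, +2 burnt (F count now 4)
Step 2: +6 fires, +4 burnt (F count now 6)
Step 3: +2 fires, +6 burnt (F count now 2)
Step 4: +1 fires, +2 burnt (F count now 1)
Step 5: +1 fires, +1 burnt (F count now 1)
Step 6: +0 fires, +1 burnt (F count now 0)
Fire out after step 6
Initially T: 19, now '.': 25
Total burnt (originally-T cells now '.'): 14

Answer: 14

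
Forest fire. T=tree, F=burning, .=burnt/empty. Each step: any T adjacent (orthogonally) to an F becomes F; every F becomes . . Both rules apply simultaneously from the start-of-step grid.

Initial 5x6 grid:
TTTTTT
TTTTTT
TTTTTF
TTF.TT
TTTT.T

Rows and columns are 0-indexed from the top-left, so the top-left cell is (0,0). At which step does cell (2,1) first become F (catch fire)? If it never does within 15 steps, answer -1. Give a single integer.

Step 1: cell (2,1)='T' (+6 fires, +2 burnt)
Step 2: cell (2,1)='F' (+10 fires, +6 burnt)
  -> target ignites at step 2
Step 3: cell (2,1)='.' (+6 fires, +10 burnt)
Step 4: cell (2,1)='.' (+3 fires, +6 burnt)
Step 5: cell (2,1)='.' (+1 fires, +3 burnt)
Step 6: cell (2,1)='.' (+0 fires, +1 burnt)
  fire out at step 6

2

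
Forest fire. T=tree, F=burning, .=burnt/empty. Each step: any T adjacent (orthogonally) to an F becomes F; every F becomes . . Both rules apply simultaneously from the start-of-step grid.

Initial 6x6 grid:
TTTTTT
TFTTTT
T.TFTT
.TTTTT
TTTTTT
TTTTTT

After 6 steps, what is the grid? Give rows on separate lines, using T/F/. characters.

Step 1: 7 trees catch fire, 2 burn out
  TFTTTT
  F.FFTT
  T.F.FT
  .TTFTT
  TTTTTT
  TTTTTT
Step 2: 9 trees catch fire, 7 burn out
  F.FFTT
  ....FT
  F....F
  .TF.FT
  TTTFTT
  TTTTTT
Step 3: 7 trees catch fire, 9 burn out
  ....FT
  .....F
  ......
  .F...F
  TTF.FT
  TTTFTT
Step 4: 5 trees catch fire, 7 burn out
  .....F
  ......
  ......
  ......
  TF...F
  TTF.FT
Step 5: 3 trees catch fire, 5 burn out
  ......
  ......
  ......
  ......
  F.....
  TF...F
Step 6: 1 trees catch fire, 3 burn out
  ......
  ......
  ......
  ......
  ......
  F.....

......
......
......
......
......
F.....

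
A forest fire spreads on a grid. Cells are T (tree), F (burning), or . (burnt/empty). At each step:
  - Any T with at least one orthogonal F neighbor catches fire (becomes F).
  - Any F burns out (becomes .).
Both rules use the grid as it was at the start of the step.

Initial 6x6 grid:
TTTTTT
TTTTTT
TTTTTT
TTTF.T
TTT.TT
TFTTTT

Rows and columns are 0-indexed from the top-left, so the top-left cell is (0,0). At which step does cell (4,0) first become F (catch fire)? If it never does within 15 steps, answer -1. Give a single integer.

Step 1: cell (4,0)='T' (+5 fires, +2 burnt)
Step 2: cell (4,0)='F' (+7 fires, +5 burnt)
  -> target ignites at step 2
Step 3: cell (4,0)='.' (+7 fires, +7 burnt)
Step 4: cell (4,0)='.' (+8 fires, +7 burnt)
Step 5: cell (4,0)='.' (+4 fires, +8 burnt)
Step 6: cell (4,0)='.' (+1 fires, +4 burnt)
Step 7: cell (4,0)='.' (+0 fires, +1 burnt)
  fire out at step 7

2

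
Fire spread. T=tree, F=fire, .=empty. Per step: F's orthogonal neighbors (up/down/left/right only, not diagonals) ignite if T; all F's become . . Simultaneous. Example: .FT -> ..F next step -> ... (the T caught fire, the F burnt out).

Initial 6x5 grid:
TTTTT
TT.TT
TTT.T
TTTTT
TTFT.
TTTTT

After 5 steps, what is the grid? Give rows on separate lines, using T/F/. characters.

Step 1: 4 trees catch fire, 1 burn out
  TTTTT
  TT.TT
  TTT.T
  TTFTT
  TF.F.
  TTFTT
Step 2: 6 trees catch fire, 4 burn out
  TTTTT
  TT.TT
  TTF.T
  TF.FT
  F....
  TF.FT
Step 3: 5 trees catch fire, 6 burn out
  TTTTT
  TT.TT
  TF..T
  F...F
  .....
  F...F
Step 4: 3 trees catch fire, 5 burn out
  TTTTT
  TF.TT
  F...F
  .....
  .....
  .....
Step 5: 3 trees catch fire, 3 burn out
  TFTTT
  F..TF
  .....
  .....
  .....
  .....

TFTTT
F..TF
.....
.....
.....
.....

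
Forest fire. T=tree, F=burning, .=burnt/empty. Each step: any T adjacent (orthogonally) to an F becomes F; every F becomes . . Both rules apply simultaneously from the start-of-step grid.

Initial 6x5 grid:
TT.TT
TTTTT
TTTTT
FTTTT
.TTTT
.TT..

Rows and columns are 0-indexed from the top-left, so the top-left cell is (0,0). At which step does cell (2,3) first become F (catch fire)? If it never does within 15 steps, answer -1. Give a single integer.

Step 1: cell (2,3)='T' (+2 fires, +1 burnt)
Step 2: cell (2,3)='T' (+4 fires, +2 burnt)
Step 3: cell (2,3)='T' (+6 fires, +4 burnt)
Step 4: cell (2,3)='F' (+6 fires, +6 burnt)
  -> target ignites at step 4
Step 5: cell (2,3)='.' (+3 fires, +6 burnt)
Step 6: cell (2,3)='.' (+2 fires, +3 burnt)
Step 7: cell (2,3)='.' (+1 fires, +2 burnt)
Step 8: cell (2,3)='.' (+0 fires, +1 burnt)
  fire out at step 8

4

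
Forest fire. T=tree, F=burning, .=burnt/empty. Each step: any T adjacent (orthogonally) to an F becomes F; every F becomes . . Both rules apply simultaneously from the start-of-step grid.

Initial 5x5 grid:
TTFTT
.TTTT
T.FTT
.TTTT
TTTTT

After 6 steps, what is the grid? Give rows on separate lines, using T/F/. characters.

Step 1: 5 trees catch fire, 2 burn out
  TF.FT
  .TFTT
  T..FT
  .TFTT
  TTTTT
Step 2: 8 trees catch fire, 5 burn out
  F...F
  .F.FT
  T...F
  .F.FT
  TTFTT
Step 3: 4 trees catch fire, 8 burn out
  .....
  ....F
  T....
  ....F
  TF.FT
Step 4: 2 trees catch fire, 4 burn out
  .....
  .....
  T....
  .....
  F...F
Step 5: 0 trees catch fire, 2 burn out
  .....
  .....
  T....
  .....
  .....
Step 6: 0 trees catch fire, 0 burn out
  .....
  .....
  T....
  .....
  .....

.....
.....
T....
.....
.....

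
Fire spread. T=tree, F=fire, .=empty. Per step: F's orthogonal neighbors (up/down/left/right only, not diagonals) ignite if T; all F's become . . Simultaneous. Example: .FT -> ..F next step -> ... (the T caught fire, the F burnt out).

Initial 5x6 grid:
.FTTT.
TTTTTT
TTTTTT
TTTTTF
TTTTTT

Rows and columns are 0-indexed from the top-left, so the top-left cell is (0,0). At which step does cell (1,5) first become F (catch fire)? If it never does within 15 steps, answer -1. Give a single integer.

Step 1: cell (1,5)='T' (+5 fires, +2 burnt)
Step 2: cell (1,5)='F' (+8 fires, +5 burnt)
  -> target ignites at step 2
Step 3: cell (1,5)='.' (+9 fires, +8 burnt)
Step 4: cell (1,5)='.' (+3 fires, +9 burnt)
Step 5: cell (1,5)='.' (+1 fires, +3 burnt)
Step 6: cell (1,5)='.' (+0 fires, +1 burnt)
  fire out at step 6

2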